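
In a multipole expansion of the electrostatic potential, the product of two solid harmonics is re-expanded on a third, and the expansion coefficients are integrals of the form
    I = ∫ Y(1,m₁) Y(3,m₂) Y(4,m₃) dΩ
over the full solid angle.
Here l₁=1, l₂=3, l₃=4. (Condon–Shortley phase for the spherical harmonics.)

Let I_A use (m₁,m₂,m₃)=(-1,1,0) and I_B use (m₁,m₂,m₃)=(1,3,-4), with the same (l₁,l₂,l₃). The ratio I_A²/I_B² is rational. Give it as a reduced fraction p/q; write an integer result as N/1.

3/14

Same 1,3,4: normalisation and zero-m 3j drop out of the ratio.
A: Δ: 0! 2! 6! / 9! → 1/252; sum: t=0:+1/96 = 1/96; 3j²(1 3 4; -1 1 0) = Δ·Π!·Σ² = 1/42  (sign +1)
B: Δ: 0! 2! 6! / 9! → 1/252; sum: t=0:+1/1440 = 1/1440; 3j²(1 3 4; 1 3 -4) = Δ·Π!·Σ² = 1/9  (sign +1)
I_A²/I_B² = (1/42)/(1/9) = 3/14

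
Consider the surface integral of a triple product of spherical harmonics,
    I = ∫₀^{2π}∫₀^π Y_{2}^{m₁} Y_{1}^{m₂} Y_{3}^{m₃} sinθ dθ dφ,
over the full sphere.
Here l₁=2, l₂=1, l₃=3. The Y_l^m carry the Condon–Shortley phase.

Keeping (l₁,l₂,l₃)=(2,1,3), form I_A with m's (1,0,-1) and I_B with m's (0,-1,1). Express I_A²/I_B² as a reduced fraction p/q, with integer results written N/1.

4/3

Same 2,1,3: normalisation and zero-m 3j drop out of the ratio.
A: Δ: 0! 4! 2! / 7! → 1/105; sum: t=0:+1/6 = 1/6; 3j²(2 1 3; 1 0 -1) = Δ·Π!·Σ² = 8/105  (sign +1)
B: Δ: 0! 4! 2! / 7! → 1/105; sum: t=0:+1/8 = 1/8; 3j²(2 1 3; 0 -1 1) = Δ·Π!·Σ² = 2/35  (sign +1)
I_A²/I_B² = (8/105)/(2/35) = 4/3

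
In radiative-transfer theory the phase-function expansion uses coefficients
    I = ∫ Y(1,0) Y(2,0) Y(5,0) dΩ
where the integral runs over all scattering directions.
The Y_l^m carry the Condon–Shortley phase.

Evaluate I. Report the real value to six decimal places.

triangle: need 1≤l₃≤3, have 5; I=0

0.000000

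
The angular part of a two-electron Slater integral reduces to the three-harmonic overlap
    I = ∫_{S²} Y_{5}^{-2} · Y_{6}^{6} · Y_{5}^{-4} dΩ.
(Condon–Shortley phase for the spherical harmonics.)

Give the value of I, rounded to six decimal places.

-0.161540

Checks pass: Σm=0; 16 even; l₃=5∈[1,11].
(2·5+1)(2·6+1)(2·5+1) = 1573
Δ: 6! 4! 6! / 17! → 1/28588560
sum: t=1:−1/345600 t=2:+1/13824 t=3:−1/5184 t=4:+1/13824 t=5:−1/345600 = -7/129600
3j²(5 6 5; 0 0 0) = Δ·Π!·Σ² = 80/7293  (sign +1)
sum: t=6:+1/3110400 = 1/3110400
3j²(5 6 5; -2 6 -4) = Δ·Π!·Σ² = 21/1105  (sign -1)
combine: 4πI² = 1573·80/7293·21/1105 = 1232/3757
take √, sign -1: I = -0.16153991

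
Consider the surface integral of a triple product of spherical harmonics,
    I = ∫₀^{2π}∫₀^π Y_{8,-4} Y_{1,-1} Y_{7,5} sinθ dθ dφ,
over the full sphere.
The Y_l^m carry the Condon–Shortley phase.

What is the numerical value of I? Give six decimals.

Rules hold: Σm=0, L=16 even, 7≤7≤9.
N = 17·3·15 = 765
Δ = 2!·14!·0!/17! = 1/2040
Racah Σ t=1..1: t=1:−1/25401600 = -1/25401600
⇒ 3j(8 1 7; 0 0 0)² = 8/255, sgn +1
Racah Σ t=0..0: t=0:+1/1916006400 = 1/1916006400
⇒ 3j(8 1 7; -4 -1 5)² = 1/340, sgn +1
4πI² = N·(3j₀)²·(3jₘ)² = 6/85
I = +1·√(0.0705882/4π) = 0.07494820

0.074948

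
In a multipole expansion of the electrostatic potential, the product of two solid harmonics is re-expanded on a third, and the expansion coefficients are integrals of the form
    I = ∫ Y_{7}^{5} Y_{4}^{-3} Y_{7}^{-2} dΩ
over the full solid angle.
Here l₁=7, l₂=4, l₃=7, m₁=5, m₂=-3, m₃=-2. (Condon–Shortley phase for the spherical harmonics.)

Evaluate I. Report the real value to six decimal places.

0.160152

Checks pass: Σm=0; 18 even; l₃=7∈[3,11].
(2·7+1)(2·4+1)(2·7+1) = 2025
Δ: 4! 10! 4! / 19! → 1/58198140
sum: t=0:+1/17418240 t=1:−1/622080 t=2:+1/230400 t=3:−1/622080 t=4:+1/17418240 = 1/806400
3j²(7 4 7; 0 0 0) = Δ·Π!·Σ² = 2268/230945  (sign -1)
sum: t=0:+1/11612160 t=1:−1/52254720 = 1/14929920
3j²(7 4 7; 5 -3 -2) = Δ·Π!·Σ² = 1225/75582  (sign -1)
combine: 4πI² = 2025·2268/230945·1225/75582 = 62511750/193947611
take √, sign +1: I = 0.16015248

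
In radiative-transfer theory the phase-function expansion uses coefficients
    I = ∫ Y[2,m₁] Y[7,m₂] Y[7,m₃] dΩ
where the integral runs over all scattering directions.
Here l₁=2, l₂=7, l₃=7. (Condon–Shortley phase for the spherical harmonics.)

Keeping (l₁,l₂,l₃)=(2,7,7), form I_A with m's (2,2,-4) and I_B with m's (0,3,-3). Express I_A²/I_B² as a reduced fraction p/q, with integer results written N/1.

3300/841

l's match ⇒ only the (l;m) 3-j factors differ between A and B.
A: triangle coeff Δ(2,7,7) = 1/185640; Σ_t [0,0]: t=0:+1/8709120 = 1/8709120; (3j)²=55/3094 [(2 7 7; 2 2 -4)], sign=-1
B: triangle coeff Δ(2,7,7) = 1/185640; Σ_t [0,2]: t=0:+1/29030400 t=1:−1/2177280 t=2:+1/3870720 = -29/174182400; (3j)²=841/185640 [(2 7 7; 0 3 -3)], sign=-1
I_A²/I_B² = (55/3094)/(841/185640) = 3300/841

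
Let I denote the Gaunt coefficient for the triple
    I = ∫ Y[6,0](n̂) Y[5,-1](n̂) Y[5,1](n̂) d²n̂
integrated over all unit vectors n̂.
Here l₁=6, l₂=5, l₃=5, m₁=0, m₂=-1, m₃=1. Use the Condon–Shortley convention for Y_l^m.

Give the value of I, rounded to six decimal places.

Checks pass: Σm=0; 16 even; l₃=5∈[1,11].
(2·6+1)(2·5+1)(2·5+1) = 1573
Δ: 6! 6! 4! / 17! → 1/28588560
sum: t=1:−1/345600 t=2:+1/13824 t=3:−1/5184 t=4:+1/13824 t=5:−1/345600 = -7/129600
3j²(6 5 5; 0 0 0) = Δ·Π!·Σ² = 80/7293  (sign +1)
sum: t=0:+1/12441600 t=1:−1/86400 t=2:+1/9216 t=3:−1/7776 t=4:+1/55296 = -7/518400
3j²(6 5 5; 0 -1 1) = Δ·Π!·Σ² = 12/12155  (sign -1)
combine: 4πI² = 1573·80/7293·12/12155 = 64/3757
take √, sign -1: I = -0.03681836

-0.036818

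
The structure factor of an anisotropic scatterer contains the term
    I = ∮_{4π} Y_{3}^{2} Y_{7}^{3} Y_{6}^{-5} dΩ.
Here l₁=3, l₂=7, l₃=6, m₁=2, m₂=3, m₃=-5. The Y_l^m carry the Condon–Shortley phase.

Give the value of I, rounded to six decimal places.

0.120821

Checks pass: Σm=0; 16 even; l₃=6∈[4,10].
(2·3+1)(2·7+1)(2·6+1) = 1365
Δ: 4! 2! 10! / 17! → 1/2042040
sum: t=1:−1/207360 t=2:+1/57600 t=3:−1/207360 = 1/129600
3j²(3 7 6; 0 0 0) = Δ·Π!·Σ² = 168/12155  (sign +1)
sum: t=0:+1/87091200 t=1:−1/4354560 = -19/87091200
3j²(3 7 6; 2 3 -5) = Δ·Π!·Σ² = 361/37128  (sign +1)
combine: 4πI² = 1365·168/12155·361/37128 = 7581/41327
take √, sign +1: I = 0.12082071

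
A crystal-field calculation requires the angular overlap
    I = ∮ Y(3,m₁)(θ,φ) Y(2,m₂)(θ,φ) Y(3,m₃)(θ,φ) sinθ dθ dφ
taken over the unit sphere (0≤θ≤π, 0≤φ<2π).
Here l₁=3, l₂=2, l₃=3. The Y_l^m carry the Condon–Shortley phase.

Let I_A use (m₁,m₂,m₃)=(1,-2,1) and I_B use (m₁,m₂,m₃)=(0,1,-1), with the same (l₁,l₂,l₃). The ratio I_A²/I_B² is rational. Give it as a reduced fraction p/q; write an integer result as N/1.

12/1

l's match ⇒ only the (l;m) 3-j factors differ between A and B.
A: triangle coeff Δ(3,2,3) = 1/3780; Σ_t [0,0]: t=0:+1/16 = 1/16; (3j)²=2/35 [(3 2 3; 1 -2 1)], sign=+1
B: triangle coeff Δ(3,2,3) = 1/3780; Σ_t [1,2]: t=1:−1/8 t=2:+1/12 = -1/24; (3j)²=1/210 [(3 2 3; 0 1 -1)], sign=-1
I_A²/I_B² = (2/35)/(1/210) = 12/1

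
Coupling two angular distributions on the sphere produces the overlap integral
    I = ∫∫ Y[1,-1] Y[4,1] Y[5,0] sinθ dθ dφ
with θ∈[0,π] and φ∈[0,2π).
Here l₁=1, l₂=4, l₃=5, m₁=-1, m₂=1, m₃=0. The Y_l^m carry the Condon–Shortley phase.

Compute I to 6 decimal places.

0.155288

Rules hold: Σm=0, L=10 even, 3≤5≤5.
N = 3·9·11 = 297
Δ = 0!·2!·8!/11! = 1/495
Racah Σ t=0..0: t=0:+1/576 = 1/576
⇒ 3j(1 4 5; 0 0 0)² = 5/99, sgn -1
Racah Σ t=0..0: t=0:+1/1440 = 1/1440
⇒ 3j(1 4 5; -1 1 0)² = 2/99, sgn -1
4πI² = N·(3j₀)²·(3jₘ)² = 10/33
I = +1·√(0.30303/4π) = 0.15528807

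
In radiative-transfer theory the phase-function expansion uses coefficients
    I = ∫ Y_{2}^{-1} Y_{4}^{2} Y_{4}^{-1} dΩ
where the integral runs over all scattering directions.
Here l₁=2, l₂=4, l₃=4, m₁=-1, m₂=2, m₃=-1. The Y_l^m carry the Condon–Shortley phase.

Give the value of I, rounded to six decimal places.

m-sum 0 ✓  L=10 even ✓  2≤4≤6 ✓
Π(2lᵢ+1) = 5×9×9 = 405
triangle coeff Δ(2,4,4) = 1/13860
Σ_t [0,2]: t=0:+1/192 t=1:−1/36 t=2:+1/192 = -5/288
(3j)²=20/693 [(2 4 4; 0 0 0)], sign=-1
Σ_t [1,2]: t=1:−1/240 t=2:+1/96 = 1/160
(3j)²=27/1540 [(2 4 4; -1 2 -1)], sign=-1
⇒ 4πI² = 1215/5929
I = (+1)√(1215/5929/(4π)) = 0.12770047

0.127700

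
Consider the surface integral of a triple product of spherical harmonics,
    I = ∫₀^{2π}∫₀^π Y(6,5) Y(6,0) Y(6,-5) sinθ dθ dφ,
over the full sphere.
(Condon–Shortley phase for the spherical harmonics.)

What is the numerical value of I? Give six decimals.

-0.157447

Rules hold: Σm=0, L=18 even, 0≤6≤12.
N = 13·13·13 = 2197
Δ = 6!·6!·6!/19! = 1/325909584
Racah Σ t=0..6: t=0:+1/373248000 t=1:−1/1728000 t=2:+1/110592 t=3:−1/46656 t=4:+1/110592 t=5:−1/1728000 t=6:+1/373248000 = -7/1555200
⇒ 3j(6 6 6; 0 0 0)² = 400/46189, sgn -1
Racah Σ t=0..1: t=0:+1/62208000 t=1:−1/10368000 = -1/12441600
⇒ 3j(6 6 6; 5 0 -5)² = 275/16796, sgn +1
4πI² = N·(3j₀)²·(3jₘ)² = 32500/104329
I = -1·√(0.311515/4π) = -0.15744694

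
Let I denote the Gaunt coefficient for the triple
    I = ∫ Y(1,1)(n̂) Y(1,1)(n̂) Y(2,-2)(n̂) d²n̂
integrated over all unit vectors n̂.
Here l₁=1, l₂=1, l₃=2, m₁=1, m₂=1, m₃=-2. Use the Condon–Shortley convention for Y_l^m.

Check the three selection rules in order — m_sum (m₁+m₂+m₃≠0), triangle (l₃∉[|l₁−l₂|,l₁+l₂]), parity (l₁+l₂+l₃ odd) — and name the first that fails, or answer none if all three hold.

m₁+m₂+m₃ = 1 + 1 − 2 = 0  ✓
triangle: |1−1|=0 ≤ l₃=2 ≤ 1+1=2  ✓
parity: l₁+l₂+l₃ = 4 is even  ✓

none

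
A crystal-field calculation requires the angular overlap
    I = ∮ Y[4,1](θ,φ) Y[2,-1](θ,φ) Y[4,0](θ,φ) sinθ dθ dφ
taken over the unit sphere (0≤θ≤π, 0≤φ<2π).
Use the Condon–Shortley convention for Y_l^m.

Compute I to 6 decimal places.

m-sum 0 ✓  L=10 even ✓  2≤4≤6 ✓
Π(2lᵢ+1) = 9×5×9 = 405
triangle coeff Δ(4,2,4) = 1/13860
Σ_t [0,2]: t=0:+1/192 t=1:−1/36 t=2:+1/192 = -5/288
(3j)²=20/693 [(4 2 4; 0 0 0)], sign=-1
Σ_t [0,1]: t=0:+1/72 t=1:−1/96 = 1/288
(3j)²=1/462 [(4 2 4; 1 -1 0)], sign=+1
⇒ 4πI² = 150/5929
I = (-1)√(150/5929/(4π)) = -0.04486937

-0.044869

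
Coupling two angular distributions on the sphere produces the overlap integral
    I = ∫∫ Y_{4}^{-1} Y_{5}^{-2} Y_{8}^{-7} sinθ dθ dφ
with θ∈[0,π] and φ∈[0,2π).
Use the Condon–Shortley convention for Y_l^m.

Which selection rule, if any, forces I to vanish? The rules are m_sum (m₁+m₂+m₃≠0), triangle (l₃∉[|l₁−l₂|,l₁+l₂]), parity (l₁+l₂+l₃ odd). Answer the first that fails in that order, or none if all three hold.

m₁+m₂+m₃ = -1 − 2 − 7 = -10  ✗
triangle: |4−5|=1 ≤ l₃=8 ≤ 4+5=9
parity: l₁+l₂+l₃ = 17 is odd

m_sum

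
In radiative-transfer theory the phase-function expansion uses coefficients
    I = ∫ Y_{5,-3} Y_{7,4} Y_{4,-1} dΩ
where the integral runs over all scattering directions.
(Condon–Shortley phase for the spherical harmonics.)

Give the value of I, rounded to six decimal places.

0.052474

Rules hold: Σm=0, L=16 even, 2≤4≤12.
N = 11·15·9 = 1485
Δ = 8!·2!·6!/17! = 1/6126120
Racah Σ t=3..5: t=3:−1/69120 t=4:+1/20736 t=5:−1/69120 = 1/51840
⇒ 3j(5 7 4; 0 0 0)² = 280/21879, sgn +1
Racah Σ t=6..8: t=6:+1/345600 t=7:−1/241920 t=8:+1/2903040 = -13/14515200
⇒ 3j(5 7 4; -3 4 -1)² = 13/7140, sgn +1
4πI² = N·(3j₀)²·(3jₘ)² = 10/289
I = +1·√(0.0346021/4π) = 0.05247424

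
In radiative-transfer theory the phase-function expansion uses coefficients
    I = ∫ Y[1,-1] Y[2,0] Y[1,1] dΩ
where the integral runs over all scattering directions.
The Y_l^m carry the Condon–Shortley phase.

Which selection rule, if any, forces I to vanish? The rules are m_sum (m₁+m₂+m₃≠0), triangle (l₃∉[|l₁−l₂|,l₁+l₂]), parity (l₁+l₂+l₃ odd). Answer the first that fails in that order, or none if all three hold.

Σmᵢ = 0  ✓
l₃∈[|l₁−l₂|,l₁+l₂]=[1,3], have l₃=1  ✓
Σlᵢ = 4 ⇒ even  ✓

none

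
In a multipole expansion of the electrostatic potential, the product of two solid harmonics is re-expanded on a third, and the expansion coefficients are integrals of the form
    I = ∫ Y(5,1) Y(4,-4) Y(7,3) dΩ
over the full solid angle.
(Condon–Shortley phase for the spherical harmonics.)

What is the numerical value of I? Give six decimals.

Rules hold: Σm=0, L=16 even, 1≤7≤9.
N = 11·9·15 = 1485
Δ = 2!·8!·6!/17! = 1/6126120
Racah Σ t=0..2: t=0:+1/69120 t=1:−1/20736 t=2:+1/69120 = -1/51840
⇒ 3j(5 4 7; 0 0 0)² = 280/21879, sgn +1
Racah Σ t=0..0: t=0:+1/829440 = 1/829440
⇒ 3j(5 4 7; 1 -4 3)² = 35/2431, sgn +1
4πI² = N·(3j₀)²·(3jₘ)² = 147000/537251
I = +1·√(0.273615/4π) = 0.14755880

0.147559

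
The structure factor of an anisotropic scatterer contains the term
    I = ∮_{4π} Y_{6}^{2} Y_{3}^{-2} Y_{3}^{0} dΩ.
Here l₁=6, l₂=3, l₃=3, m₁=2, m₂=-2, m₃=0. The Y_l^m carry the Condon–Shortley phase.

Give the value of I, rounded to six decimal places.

0.177420

Rules hold: Σm=0, L=12 even, 3≤3≤9.
N = 13·7·7 = 637
Δ = 6!·6!·0!/13! = 1/12012
Racah Σ t=3..3: t=3:−1/1296 = -1/1296
⇒ 3j(6 3 3; 0 0 0)² = 100/3003, sgn +1
Racah Σ t=1..1: t=1:−1/4320 = -1/4320
⇒ 3j(6 3 3; 2 -2 0)² = 8/429, sgn +1
4πI² = N·(3j₀)²·(3jₘ)² = 5600/14157
I = +1·√(0.395564/4π) = 0.17742036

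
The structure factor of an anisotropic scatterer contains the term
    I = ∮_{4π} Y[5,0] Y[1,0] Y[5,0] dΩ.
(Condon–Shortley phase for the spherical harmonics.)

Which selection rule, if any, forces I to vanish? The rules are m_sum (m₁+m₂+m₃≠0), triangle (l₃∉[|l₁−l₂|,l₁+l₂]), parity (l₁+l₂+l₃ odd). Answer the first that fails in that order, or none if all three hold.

parity

Σmᵢ = 0  ✓
l₃∈[|l₁−l₂|,l₁+l₂]=[4,6], have l₃=5  ✓
Σlᵢ = 11 ⇒ odd  ✗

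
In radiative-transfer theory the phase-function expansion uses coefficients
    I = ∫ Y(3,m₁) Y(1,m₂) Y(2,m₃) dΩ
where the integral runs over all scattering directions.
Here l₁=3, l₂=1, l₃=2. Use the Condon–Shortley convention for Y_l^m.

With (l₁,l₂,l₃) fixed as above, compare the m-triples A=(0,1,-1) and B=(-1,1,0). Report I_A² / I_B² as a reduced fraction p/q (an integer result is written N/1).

l's match ⇒ only the (l;m) 3-j factors differ between A and B.
A: triangle coeff Δ(3,1,2) = 1/105; Σ_t [2,2]: t=2:+1/12 = 1/12; (3j)²=1/35 [(3 1 2; 0 1 -1)], sign=-1
B: triangle coeff Δ(3,1,2) = 1/105; Σ_t [2,2]: t=2:+1/8 = 1/8; (3j)²=2/35 [(3 1 2; -1 1 0)], sign=+1
I_A²/I_B² = (1/35)/(2/35) = 1/2

1/2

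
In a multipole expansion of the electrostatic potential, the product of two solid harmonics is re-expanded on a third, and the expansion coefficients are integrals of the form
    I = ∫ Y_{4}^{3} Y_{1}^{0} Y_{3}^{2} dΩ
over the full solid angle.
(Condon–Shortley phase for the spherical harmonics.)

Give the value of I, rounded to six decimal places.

m-sum = 3 + 0 + 2 = 5 ≠ 0 ⇒ I = 0

0.000000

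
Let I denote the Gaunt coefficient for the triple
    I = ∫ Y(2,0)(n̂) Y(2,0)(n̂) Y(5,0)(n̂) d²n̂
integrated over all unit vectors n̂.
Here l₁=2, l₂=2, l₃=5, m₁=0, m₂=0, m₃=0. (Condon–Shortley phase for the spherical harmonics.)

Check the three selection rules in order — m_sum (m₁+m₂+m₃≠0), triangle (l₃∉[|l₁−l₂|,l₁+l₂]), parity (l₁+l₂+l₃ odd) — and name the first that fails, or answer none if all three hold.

azimuthal sum: 0 + 0 + 0 = 0  ✓
0 ≤ 5 ≤ 4 (triangle on l)  ✗
L = 2 + 2 + 5 = 9 (odd)

triangle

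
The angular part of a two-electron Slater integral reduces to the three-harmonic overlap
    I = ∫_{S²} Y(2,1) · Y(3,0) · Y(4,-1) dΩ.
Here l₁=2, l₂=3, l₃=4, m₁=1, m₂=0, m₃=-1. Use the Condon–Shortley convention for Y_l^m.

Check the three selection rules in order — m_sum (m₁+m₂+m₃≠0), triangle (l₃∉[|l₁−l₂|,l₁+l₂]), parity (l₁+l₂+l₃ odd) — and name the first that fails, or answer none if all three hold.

parity

Σmᵢ = 0  ✓
l₃∈[|l₁−l₂|,l₁+l₂]=[1,5], have l₃=4  ✓
Σlᵢ = 9 ⇒ odd  ✗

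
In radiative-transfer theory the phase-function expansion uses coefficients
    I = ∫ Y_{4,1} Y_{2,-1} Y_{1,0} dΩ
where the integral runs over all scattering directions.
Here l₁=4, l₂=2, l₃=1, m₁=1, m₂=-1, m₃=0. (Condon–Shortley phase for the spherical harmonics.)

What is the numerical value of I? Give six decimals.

|4−2|≤1≤4+2 violated ⇒ I = 0

0.000000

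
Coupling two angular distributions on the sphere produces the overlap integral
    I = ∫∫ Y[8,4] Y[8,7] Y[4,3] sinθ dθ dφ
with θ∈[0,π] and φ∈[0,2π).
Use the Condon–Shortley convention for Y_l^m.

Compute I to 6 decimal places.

0.000000

m-sum = 4 + 7 + 3 = 14 ≠ 0 ⇒ I = 0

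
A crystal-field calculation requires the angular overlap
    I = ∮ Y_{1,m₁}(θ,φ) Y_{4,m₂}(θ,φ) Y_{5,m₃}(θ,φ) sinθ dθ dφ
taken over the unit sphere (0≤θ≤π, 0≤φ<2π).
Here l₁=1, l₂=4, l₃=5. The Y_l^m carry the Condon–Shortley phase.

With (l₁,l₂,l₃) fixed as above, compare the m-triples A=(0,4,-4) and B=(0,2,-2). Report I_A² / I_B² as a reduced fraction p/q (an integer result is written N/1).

3/7

Same 1,4,5: normalisation and zero-m 3j drop out of the ratio.
A: Δ: 0! 2! 8! / 11! → 1/495; sum: t=0:+1/40320 = 1/40320; 3j²(1 4 5; 0 4 -4) = Δ·Π!·Σ² = 1/55  (sign -1)
B: Δ: 0! 2! 8! / 11! → 1/495; sum: t=0:+1/1440 = 1/1440; 3j²(1 4 5; 0 2 -2) = Δ·Π!·Σ² = 7/165  (sign -1)
I_A²/I_B² = (1/55)/(7/165) = 3/7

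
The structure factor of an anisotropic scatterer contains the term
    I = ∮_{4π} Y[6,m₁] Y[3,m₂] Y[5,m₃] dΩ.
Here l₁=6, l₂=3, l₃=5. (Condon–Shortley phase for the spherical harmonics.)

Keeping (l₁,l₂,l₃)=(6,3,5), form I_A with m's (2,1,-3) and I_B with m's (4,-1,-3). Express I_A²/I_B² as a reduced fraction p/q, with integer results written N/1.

49/30

Same 6,3,5: normalisation and zero-m 3j drop out of the ratio.
A: Δ: 4! 8! 2! / 15! → 1/675675; sum: t=2:+1/11520 t=3:−1/30240 t=4:+1/1935360 = 1/18432; 3j²(6 3 5; 2 1 -3) = Δ·Π!·Σ² = 7/429  (sign +1)
B: Δ: 4! 8! 2! / 15! → 1/675675; sum: t=0:+1/69120 t=1:−1/30240 t=2:+1/322560 = -1/64512; 3j²(6 3 5; 4 -1 -3) = Δ·Π!·Σ² = 10/1001  (sign -1)
I_A²/I_B² = (7/429)/(10/1001) = 49/30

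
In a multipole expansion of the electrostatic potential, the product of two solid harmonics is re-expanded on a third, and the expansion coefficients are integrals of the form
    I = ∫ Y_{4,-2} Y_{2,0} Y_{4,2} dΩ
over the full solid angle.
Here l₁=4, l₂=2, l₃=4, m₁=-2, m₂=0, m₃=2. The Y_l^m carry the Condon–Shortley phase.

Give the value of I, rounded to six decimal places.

0.065536

Rules hold: Σm=0, L=10 even, 2≤4≤6.
N = 9·5·9 = 405
Δ = 2!·6!·2!/11! = 1/13860
Racah Σ t=0..2: t=0:+1/192 t=1:−1/36 t=2:+1/192 = -5/288
⇒ 3j(4 2 4; 0 0 0)² = 20/693, sgn -1
Racah Σ t=0..2: t=0:+1/2880 t=1:−1/120 t=2:+1/192 = -1/360
⇒ 3j(4 2 4; -2 0 2)² = 16/3465, sgn -1
4πI² = N·(3j₀)²·(3jₘ)² = 320/5929
I = +1·√(0.053972/4π) = 0.06553591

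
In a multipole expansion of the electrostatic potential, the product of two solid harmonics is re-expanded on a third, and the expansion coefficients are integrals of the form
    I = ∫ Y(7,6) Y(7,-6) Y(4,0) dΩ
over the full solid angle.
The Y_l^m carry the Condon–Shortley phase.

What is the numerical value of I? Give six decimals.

Rules hold: Σm=0, L=18 even, 0≤4≤14.
N = 15·15·9 = 2025
Δ = 10!·4!·4!/19! = 1/58198140
Racah Σ t=3..7: t=3:−1/17418240 t=4:+1/622080 t=5:−1/230400 t=6:+1/622080 t=7:−1/17418240 = -1/806400
⇒ 3j(7 7 4; 0 0 0)² = 2268/230945, sgn -1
Racah Σ t=0..1: t=0:+1/130636800 t=1:−1/209018880 = 1/348364800
⇒ 3j(7 7 4; 6 -6 0)² = 143/45220, sgn +1
4πI² = N·(3j₀)²·(3jₘ)² = 6561/104329
I = -1·√(0.0628876/4π) = -0.07074204

-0.070742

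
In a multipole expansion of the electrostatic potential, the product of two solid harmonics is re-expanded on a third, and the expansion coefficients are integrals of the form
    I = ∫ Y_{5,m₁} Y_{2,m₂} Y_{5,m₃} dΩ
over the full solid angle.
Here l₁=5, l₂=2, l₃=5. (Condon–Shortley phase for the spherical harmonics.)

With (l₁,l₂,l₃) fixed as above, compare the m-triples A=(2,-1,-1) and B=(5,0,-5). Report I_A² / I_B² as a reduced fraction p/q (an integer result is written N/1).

l's match ⇒ only the (l;m) 3-j factors differ between A and B.
A: triangle coeff Δ(5,2,5) = 1/38610; Σ_t [0,1]: t=0:+1/1440 t=1:−1/2880 = 1/2880; (3j)²=7/715 [(5 2 5; 2 -1 -1)], sign=+1
B: triangle coeff Δ(5,2,5) = 1/38610; Σ_t [0,0]: t=0:+1/161280 = 1/161280; (3j)²=15/286 [(5 2 5; 5 0 -5)], sign=+1
I_A²/I_B² = (7/715)/(15/286) = 14/75

14/75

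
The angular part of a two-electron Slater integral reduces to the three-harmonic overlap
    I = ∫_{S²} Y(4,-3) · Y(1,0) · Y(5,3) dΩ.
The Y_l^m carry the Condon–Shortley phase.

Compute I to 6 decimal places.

Rules hold: Σm=0, L=10 even, 3≤5≤5.
N = 9·3·11 = 297
Δ = 0!·8!·2!/11! = 1/495
Racah Σ t=0..0: t=0:+1/576 = 1/576
⇒ 3j(4 1 5; 0 0 0)² = 5/99, sgn -1
Racah Σ t=0..0: t=0:+1/5040 = 1/5040
⇒ 3j(4 1 5; -3 0 3)² = 16/495, sgn +1
4πI² = N·(3j₀)²·(3jₘ)² = 16/33
I = -1·√(0.484848/4π) = -0.19642560

-0.196426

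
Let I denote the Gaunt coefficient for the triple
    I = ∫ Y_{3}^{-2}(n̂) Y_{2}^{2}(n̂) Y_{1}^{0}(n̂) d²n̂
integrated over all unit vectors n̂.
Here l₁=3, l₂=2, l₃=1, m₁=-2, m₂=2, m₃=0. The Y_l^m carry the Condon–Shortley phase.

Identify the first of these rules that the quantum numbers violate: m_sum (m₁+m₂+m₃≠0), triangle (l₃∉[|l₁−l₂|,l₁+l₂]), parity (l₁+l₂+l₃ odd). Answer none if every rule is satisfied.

Σmᵢ = 0  ✓
l₃∈[|l₁−l₂|,l₁+l₂]=[1,5], have l₃=1  ✓
Σlᵢ = 6 ⇒ even  ✓

none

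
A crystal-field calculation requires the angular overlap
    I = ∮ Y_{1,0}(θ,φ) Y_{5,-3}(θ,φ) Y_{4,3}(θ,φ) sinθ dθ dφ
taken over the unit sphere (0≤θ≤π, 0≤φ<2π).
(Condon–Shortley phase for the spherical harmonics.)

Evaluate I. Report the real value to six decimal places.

-0.196426

m-sum 0 ✓  L=10 even ✓  4≤4≤6 ✓
Π(2lᵢ+1) = 3×11×9 = 297
triangle coeff Δ(1,5,4) = 1/495
Σ_t [1,1]: t=1:−1/576 = -1/576
(3j)²=5/99 [(1 5 4; 0 0 0)], sign=-1
Σ_t [1,1]: t=1:−1/5040 = -1/5040
(3j)²=16/495 [(1 5 4; 0 -3 3)], sign=+1
⇒ 4πI² = 16/33
I = (-1)√(16/33/(4π)) = -0.19642560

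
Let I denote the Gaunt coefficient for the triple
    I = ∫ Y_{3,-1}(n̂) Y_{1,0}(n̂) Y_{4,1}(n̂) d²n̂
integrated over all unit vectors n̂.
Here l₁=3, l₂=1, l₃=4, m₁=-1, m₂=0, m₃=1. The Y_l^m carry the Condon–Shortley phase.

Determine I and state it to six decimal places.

m-sum 0 ✓  L=8 even ✓  2≤4≤4 ✓
Π(2lᵢ+1) = 7×3×9 = 189
triangle coeff Δ(3,1,4) = 1/252
Σ_t [0,0]: t=0:+1/36 = 1/36
(3j)²=4/63 [(3 1 4; 0 0 0)], sign=+1
Σ_t [0,0]: t=0:+1/48 = 1/48
(3j)²=5/84 [(3 1 4; -1 0 1)], sign=-1
⇒ 4πI² = 5/7
I = (-1)√(5/7/(4π)) = -0.23841361

-0.238414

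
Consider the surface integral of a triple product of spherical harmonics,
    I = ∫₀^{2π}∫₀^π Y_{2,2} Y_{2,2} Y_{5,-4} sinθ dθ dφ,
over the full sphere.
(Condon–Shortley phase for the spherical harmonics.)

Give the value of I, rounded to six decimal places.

0.000000

l₃=5 ∉ [0,4] — triangle fails ⇒ I = 0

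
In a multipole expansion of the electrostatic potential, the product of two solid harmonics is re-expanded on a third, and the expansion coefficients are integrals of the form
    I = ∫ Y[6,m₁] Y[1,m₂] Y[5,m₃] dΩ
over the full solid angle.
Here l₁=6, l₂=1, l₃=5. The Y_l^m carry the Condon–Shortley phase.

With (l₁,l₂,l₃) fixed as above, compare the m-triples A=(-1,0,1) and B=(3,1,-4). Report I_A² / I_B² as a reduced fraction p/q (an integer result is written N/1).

Same 6,1,5: normalisation and zero-m 3j drop out of the ratio.
A: Δ: 2! 10! 0! / 13! → 1/858; sum: t=1:−1/17280 = -1/17280; 3j²(6 1 5; -1 0 1) = Δ·Π!·Σ² = 35/858  (sign -1)
B: Δ: 2! 10! 0! / 13! → 1/858; sum: t=2:+1/725760 = 1/725760; 3j²(6 1 5; 3 1 -4) = Δ·Π!·Σ² = 1/286  (sign -1)
I_A²/I_B² = (35/858)/(1/286) = 35/3

35/3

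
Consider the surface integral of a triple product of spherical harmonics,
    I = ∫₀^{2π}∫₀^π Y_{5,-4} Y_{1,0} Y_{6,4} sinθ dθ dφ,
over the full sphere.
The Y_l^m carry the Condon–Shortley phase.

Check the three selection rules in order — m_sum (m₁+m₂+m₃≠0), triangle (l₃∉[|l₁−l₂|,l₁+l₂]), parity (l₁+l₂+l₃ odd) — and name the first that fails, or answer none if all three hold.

none

Σmᵢ = 0  ✓
l₃∈[|l₁−l₂|,l₁+l₂]=[4,6], have l₃=6  ✓
Σlᵢ = 12 ⇒ even  ✓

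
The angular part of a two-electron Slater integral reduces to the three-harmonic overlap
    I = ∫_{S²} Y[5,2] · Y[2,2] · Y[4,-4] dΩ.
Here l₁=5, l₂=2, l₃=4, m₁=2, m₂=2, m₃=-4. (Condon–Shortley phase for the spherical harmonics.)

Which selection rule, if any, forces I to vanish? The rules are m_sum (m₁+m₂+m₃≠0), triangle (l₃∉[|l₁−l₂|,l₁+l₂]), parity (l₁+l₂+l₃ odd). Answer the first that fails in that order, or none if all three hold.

m₁+m₂+m₃ = 2 + 2 − 4 = 0  ✓
triangle: |5−2|=3 ≤ l₃=4 ≤ 5+2=7  ✓
parity: l₁+l₂+l₃ = 11 is odd  ✗

parity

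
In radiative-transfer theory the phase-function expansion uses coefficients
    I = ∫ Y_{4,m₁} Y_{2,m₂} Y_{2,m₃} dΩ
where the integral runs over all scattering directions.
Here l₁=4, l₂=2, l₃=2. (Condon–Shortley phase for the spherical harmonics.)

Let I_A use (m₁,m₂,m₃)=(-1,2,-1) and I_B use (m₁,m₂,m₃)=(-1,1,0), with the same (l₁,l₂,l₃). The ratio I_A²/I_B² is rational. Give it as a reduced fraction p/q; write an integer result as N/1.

1/6

l's match ⇒ only the (l;m) 3-j factors differ between A and B.
A: triangle coeff Δ(4,2,2) = 1/630; Σ_t [4,4]: t=4:+1/144 = 1/144; (3j)²=1/126 [(4 2 2; -1 2 -1)], sign=-1
B: triangle coeff Δ(4,2,2) = 1/630; Σ_t [3,3]: t=3:−1/24 = -1/24; (3j)²=1/21 [(4 2 2; -1 1 0)], sign=-1
I_A²/I_B² = (1/126)/(1/21) = 1/6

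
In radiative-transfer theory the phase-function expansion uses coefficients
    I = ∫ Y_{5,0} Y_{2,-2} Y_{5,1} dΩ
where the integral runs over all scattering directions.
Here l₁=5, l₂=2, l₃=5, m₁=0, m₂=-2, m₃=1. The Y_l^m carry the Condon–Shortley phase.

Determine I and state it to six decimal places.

m-sum = 0 − 2 + 1 = -1 ≠ 0 ⇒ I = 0

0.000000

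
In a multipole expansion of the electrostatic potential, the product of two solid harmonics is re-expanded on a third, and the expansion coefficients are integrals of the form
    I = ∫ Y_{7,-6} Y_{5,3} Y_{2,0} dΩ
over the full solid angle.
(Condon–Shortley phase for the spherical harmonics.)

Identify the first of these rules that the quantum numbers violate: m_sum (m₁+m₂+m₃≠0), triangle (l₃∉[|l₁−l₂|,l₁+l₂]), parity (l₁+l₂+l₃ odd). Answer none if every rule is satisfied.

m₁+m₂+m₃ = -6 + 3 + 0 = -3  ✗
triangle: |7−5|=2 ≤ l₃=2 ≤ 7+5=12
parity: l₁+l₂+l₃ = 14 is even

m_sum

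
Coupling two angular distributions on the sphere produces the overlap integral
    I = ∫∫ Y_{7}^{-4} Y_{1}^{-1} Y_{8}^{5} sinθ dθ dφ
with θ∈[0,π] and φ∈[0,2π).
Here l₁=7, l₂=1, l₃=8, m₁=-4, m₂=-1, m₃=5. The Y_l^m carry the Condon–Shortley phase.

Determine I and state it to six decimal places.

Checks pass: Σm=0; 16 even; l₃=8∈[6,8].
(2·7+1)(2·1+1)(2·8+1) = 765
Δ: 0! 14! 2! / 17! → 1/2040
sum: t=0:+1/25401600 = 1/25401600
3j²(7 1 8; 0 0 0) = Δ·Π!·Σ² = 8/255  (sign +1)
sum: t=0:+1/479001600 = 1/479001600
3j²(7 1 8; -4 -1 5) = Δ·Π!·Σ² = 13/340  (sign -1)
combine: 4πI² = 765·8/255·13/340 = 78/85
take √, sign -1: I = -0.27022959

-0.270230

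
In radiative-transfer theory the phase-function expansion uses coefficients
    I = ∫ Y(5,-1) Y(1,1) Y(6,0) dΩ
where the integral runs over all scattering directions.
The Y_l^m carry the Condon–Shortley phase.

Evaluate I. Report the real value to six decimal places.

0.158246

Rules hold: Σm=0, L=12 even, 4≤6≤6.
N = 11·3·13 = 429
Δ = 0!·10!·2!/13! = 1/858
Racah Σ t=0..0: t=0:+1/14400 = 1/14400
⇒ 3j(5 1 6; 0 0 0)² = 6/143, sgn +1
Racah Σ t=0..0: t=0:+1/34560 = 1/34560
⇒ 3j(5 1 6; -1 1 0)² = 5/286, sgn +1
4πI² = N·(3j₀)²·(3jₘ)² = 45/143
I = +1·√(0.314685/4π) = 0.15824621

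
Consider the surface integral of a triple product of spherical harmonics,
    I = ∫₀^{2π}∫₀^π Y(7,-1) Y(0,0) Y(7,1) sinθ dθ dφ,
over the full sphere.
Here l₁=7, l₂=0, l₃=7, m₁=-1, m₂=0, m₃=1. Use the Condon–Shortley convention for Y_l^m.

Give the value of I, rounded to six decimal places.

-0.282095

m-sum 0 ✓  L=14 even ✓  7≤7≤7 ✓
Π(2lᵢ+1) = 15×1×15 = 225
triangle coeff Δ(7,0,7) = 1/15
Σ_t [0,0]: t=0:+1/25401600 = 1/25401600
(3j)²=1/15 [(7 0 7; 0 0 0)], sign=-1
Σ_t [0,0]: t=0:+1/29030400 = 1/29030400
(3j)²=1/15 [(7 0 7; -1 0 1)], sign=+1
⇒ 4πI² = 1/1
I = (-1)√(1/1/(4π)) = -0.28209479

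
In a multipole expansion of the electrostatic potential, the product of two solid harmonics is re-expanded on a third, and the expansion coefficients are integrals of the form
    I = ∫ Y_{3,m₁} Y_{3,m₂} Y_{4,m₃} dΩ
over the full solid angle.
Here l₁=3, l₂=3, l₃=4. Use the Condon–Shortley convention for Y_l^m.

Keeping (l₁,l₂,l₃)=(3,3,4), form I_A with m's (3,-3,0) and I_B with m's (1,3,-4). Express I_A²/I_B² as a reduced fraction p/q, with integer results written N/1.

l's match ⇒ only the (l;m) 3-j factors differ between A and B.
A: triangle coeff Δ(3,3,4) = 1/34650; Σ_t [0,0]: t=0:+1/1152 = 1/1152; (3j)²=1/154 [(3 3 4; 3 -3 0)], sign=+1
B: triangle coeff Δ(3,3,4) = 1/34650; Σ_t [2,2]: t=2:+1/1152 = 1/1152; (3j)²=1/33 [(3 3 4; 1 3 -4)], sign=+1
I_A²/I_B² = (1/154)/(1/33) = 3/14

3/14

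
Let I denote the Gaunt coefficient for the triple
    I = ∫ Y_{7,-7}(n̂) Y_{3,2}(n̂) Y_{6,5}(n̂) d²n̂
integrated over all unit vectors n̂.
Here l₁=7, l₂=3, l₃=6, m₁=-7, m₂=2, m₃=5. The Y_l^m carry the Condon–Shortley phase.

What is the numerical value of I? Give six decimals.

Checks pass: Σm=0; 16 even; l₃=6∈[4,10].
(2·7+1)(2·3+1)(2·6+1) = 1365
Δ: 4! 10! 2! / 17! → 1/2042040
sum: t=1:−1/207360 t=2:+1/57600 t=3:−1/207360 = 1/129600
3j²(7 3 6; 0 0 0) = Δ·Π!·Σ² = 168/12155  (sign +1)
sum: t=4:+1/87091200 = 1/87091200
3j²(7 3 6; -7 2 5) = Δ·Π!·Σ² = 11/408  (sign -1)
combine: 4πI² = 1365·168/12155·11/408 = 147/289
take √, sign -1: I = -0.20118927

-0.201189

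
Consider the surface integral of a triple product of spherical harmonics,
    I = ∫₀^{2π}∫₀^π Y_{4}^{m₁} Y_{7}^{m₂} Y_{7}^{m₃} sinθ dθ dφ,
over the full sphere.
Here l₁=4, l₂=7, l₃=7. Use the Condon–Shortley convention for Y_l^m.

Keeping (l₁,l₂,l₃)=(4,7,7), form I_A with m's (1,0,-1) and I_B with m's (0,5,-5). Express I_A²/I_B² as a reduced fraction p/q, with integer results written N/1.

51030/755161

Shared (l₁,l₂,l₃)=(4,7,7): N and (l;000)² cancel in I_A²/I_B².
A: Δ = 4!·4!·10!/19! = 1/58198140; Racah Σ t=0..3: t=0:+1/4354560 t=1:−1/414720 t=2:+1/345600 t=3:−1/2488320 = 1/3225600; ⇒ 3j(4 7 7; 1 0 -1)² = 81/92378, sgn +1
B: Δ = 4!·4!·10!/19! = 1/58198140; Racah Σ t=2..4: t=2:+1/58060800 t=3:−1/13063680 t=4:+1/46448640 = -79/2090188800; ⇒ 3j(4 7 7; 0 5 -5)² = 68651/5290740, sgn -1
I_A²/I_B² = (81/92378)/(68651/5290740) = 51030/755161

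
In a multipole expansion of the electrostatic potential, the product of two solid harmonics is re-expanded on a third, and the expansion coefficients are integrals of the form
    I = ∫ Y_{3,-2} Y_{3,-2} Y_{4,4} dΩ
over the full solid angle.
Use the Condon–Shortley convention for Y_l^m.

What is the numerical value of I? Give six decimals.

0.214561

Checks pass: Σm=0; 10 even; l₃=4∈[0,6].
(2·3+1)(2·3+1)(2·4+1) = 441
Δ: 2! 4! 4! / 11! → 1/34650
sum: t=0:+1/72 t=1:−1/16 t=2:+1/72 = -5/144
3j²(3 3 4; 0 0 0) = Δ·Π!·Σ² = 2/77  (sign -1)
sum: t=1:−1/576 = -1/576
3j²(3 3 4; -2 -2 4) = Δ·Π!·Σ² = 5/99  (sign -1)
combine: 4πI² = 441·2/77·5/99 = 70/121
take √, sign +1: I = 0.21456131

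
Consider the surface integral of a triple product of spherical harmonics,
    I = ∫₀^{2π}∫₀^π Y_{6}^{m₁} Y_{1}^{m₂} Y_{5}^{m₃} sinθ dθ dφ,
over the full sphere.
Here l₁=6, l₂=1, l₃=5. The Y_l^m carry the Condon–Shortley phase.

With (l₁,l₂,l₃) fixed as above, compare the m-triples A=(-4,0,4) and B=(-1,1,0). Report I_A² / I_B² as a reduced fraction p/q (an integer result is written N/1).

20/21

l's match ⇒ only the (l;m) 3-j factors differ between A and B.
A: triangle coeff Δ(6,1,5) = 1/858; Σ_t [1,1]: t=1:−1/362880 = -1/362880; (3j)²=10/429 [(6 1 5; -4 0 4)], sign=+1
B: triangle coeff Δ(6,1,5) = 1/858; Σ_t [2,2]: t=2:+1/28800 = 1/28800; (3j)²=7/286 [(6 1 5; -1 1 0)], sign=-1
I_A²/I_B² = (10/429)/(7/286) = 20/21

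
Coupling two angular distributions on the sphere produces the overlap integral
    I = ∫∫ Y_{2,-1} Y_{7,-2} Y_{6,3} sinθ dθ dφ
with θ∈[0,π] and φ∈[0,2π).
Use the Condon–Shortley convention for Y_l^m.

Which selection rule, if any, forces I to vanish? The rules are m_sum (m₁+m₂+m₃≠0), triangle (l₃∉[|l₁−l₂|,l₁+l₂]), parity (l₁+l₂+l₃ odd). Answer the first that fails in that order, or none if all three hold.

azimuthal sum: -1 − 2 + 3 = 0  ✓
5 ≤ 6 ≤ 9 (triangle on l)  ✓
L = 2 + 7 + 6 = 15 (odd)  ✗

parity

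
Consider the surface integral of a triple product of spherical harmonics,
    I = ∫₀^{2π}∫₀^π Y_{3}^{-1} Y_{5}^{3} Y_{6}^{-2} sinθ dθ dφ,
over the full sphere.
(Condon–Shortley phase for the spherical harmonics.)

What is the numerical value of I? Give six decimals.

m-sum 0 ✓  L=14 even ✓  2≤6≤8 ✓
Π(2lᵢ+1) = 7×11×13 = 1001
triangle coeff Δ(3,5,6) = 1/675675
Σ_t [0,2]: t=0:+1/8640 t=1:−1/2304 t=2:+1/8640 = -7/34560
(3j)²=7/429 [(3 5 6; 0 0 0)], sign=-1
Σ_t [0,2]: t=0:+1/1935360 t=1:−1/30240 t=2:+1/11520 = 1/18432
(3j)²=7/429 [(3 5 6; -1 3 -2)], sign=+1
⇒ 4πI² = 343/1287
I = (-1)√(343/1287/(4π)) = -0.14563067

-0.145631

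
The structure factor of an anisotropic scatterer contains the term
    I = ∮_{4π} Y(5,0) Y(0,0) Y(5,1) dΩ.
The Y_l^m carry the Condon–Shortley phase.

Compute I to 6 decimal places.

0.000000

Σmᵢ = 1 ≠ 0, so the φ-integral vanishes; I = 0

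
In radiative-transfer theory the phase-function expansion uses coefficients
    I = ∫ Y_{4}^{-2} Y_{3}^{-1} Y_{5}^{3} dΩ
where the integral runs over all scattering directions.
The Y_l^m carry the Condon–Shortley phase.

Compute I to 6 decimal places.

Rules hold: Σm=0, L=12 even, 1≤5≤7.
N = 9·7·11 = 693
Δ = 2!·6!·4!/13! = 1/180180
Racah Σ t=0..2: t=0:+1/576 t=1:−1/144 t=2:+1/576 = -1/288
⇒ 3j(4 3 5; 0 0 0)² = 20/1001, sgn +1
Racah Σ t=0..2: t=0:+1/5760 t=1:−1/720 t=2:+1/2304 = -1/1280
⇒ 3j(4 3 5; -2 -1 3)² = 27/1430, sgn -1
4πI² = N·(3j₀)²·(3jₘ)² = 486/1859
I = -1·√(0.261431/4π) = -0.14423595

-0.144236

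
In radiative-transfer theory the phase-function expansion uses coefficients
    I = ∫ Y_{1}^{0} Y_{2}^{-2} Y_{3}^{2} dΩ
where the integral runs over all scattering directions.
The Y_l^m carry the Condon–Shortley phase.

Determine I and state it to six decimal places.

Rules hold: Σm=0, L=6 even, 1≤3≤3.
N = 3·5·7 = 105
Δ = 0!·2!·4!/7! = 1/105
Racah Σ t=0..0: t=0:+1/4 = 1/4
⇒ 3j(1 2 3; 0 0 0)² = 3/35, sgn -1
Racah Σ t=0..0: t=0:+1/24 = 1/24
⇒ 3j(1 2 3; 0 -2 2)² = 1/21, sgn -1
4πI² = N·(3j₀)²·(3jₘ)² = 3/7
I = +1·√(0.428571/4π) = 0.18467439

0.184674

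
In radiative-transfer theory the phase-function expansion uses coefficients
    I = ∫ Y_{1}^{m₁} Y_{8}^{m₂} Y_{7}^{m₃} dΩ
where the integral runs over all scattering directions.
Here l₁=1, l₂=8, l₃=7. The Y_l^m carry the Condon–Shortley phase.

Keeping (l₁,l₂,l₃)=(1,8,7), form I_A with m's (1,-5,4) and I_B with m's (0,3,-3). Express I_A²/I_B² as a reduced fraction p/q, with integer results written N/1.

78/55

Shared (l₁,l₂,l₃)=(1,8,7): N and (l;000)² cancel in I_A²/I_B².
A: Δ = 2!·0!·14!/17! = 1/2040; Racah Σ t=0..0: t=0:+1/479001600 = 1/479001600; ⇒ 3j(1 8 7; 1 -5 4)² = 13/340, sgn -1
B: Δ = 2!·0!·14!/17! = 1/2040; Racah Σ t=1..1: t=1:−1/87091200 = -1/87091200; ⇒ 3j(1 8 7; 0 3 -3)² = 11/408, sgn -1
I_A²/I_B² = (13/340)/(11/408) = 78/55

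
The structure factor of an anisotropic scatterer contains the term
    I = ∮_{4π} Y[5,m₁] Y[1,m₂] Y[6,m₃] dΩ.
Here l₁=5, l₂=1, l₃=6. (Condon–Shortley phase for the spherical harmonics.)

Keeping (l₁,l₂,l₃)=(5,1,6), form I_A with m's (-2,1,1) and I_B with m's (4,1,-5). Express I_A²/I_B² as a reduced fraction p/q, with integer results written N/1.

2/11

Shared (l₁,l₂,l₃)=(5,1,6): N and (l;000)² cancel in I_A²/I_B².
A: Δ = 0!·10!·2!/13! = 1/858; Racah Σ t=0..0: t=0:+1/60480 = 1/60480; ⇒ 3j(5 1 6; -2 1 1)² = 5/429, sgn -1
B: Δ = 0!·10!·2!/13! = 1/858; Racah Σ t=0..0: t=0:+1/725760 = 1/725760; ⇒ 3j(5 1 6; 4 1 -5)² = 5/78, sgn -1
I_A²/I_B² = (5/429)/(5/78) = 2/11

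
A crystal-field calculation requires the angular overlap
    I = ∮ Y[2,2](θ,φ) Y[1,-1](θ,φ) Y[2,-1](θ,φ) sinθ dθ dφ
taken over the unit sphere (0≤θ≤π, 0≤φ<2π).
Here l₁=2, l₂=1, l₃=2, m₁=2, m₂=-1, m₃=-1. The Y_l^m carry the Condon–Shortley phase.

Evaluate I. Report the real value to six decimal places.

0.000000

L=5 odd ⇒ parity kills the (l;000) factor ⇒ I = 0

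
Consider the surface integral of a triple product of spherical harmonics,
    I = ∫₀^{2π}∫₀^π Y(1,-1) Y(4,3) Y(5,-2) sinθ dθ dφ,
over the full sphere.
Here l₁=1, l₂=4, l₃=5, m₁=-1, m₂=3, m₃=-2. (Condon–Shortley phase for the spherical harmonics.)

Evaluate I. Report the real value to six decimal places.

0.085055

Checks pass: Σm=0; 10 even; l₃=5∈[3,5].
(2·1+1)(2·4+1)(2·5+1) = 297
Δ: 0! 2! 8! / 11! → 1/495
sum: t=0:+1/576 = 1/576
3j²(1 4 5; 0 0 0) = Δ·Π!·Σ² = 5/99  (sign -1)
sum: t=0:+1/10080 = 1/10080
3j²(1 4 5; -1 3 -2) = Δ·Π!·Σ² = 1/165  (sign -1)
combine: 4πI² = 297·5/99·1/165 = 1/11
take √, sign +1: I = 0.08505478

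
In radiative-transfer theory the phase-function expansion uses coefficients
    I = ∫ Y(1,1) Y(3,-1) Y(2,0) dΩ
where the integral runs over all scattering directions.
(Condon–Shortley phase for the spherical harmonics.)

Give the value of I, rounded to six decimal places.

-0.202301

Rules hold: Σm=0, L=6 even, 2≤2≤4.
N = 3·7·5 = 105
Δ = 2!·0!·4!/7! = 1/105
Racah Σ t=1..1: t=1:−1/4 = -1/4
⇒ 3j(1 3 2; 0 0 0)² = 3/35, sgn -1
Racah Σ t=0..0: t=0:+1/8 = 1/8
⇒ 3j(1 3 2; 1 -1 0)² = 2/35, sgn +1
4πI² = N·(3j₀)²·(3jₘ)² = 18/35
I = -1·√(0.514286/4π) = -0.20230066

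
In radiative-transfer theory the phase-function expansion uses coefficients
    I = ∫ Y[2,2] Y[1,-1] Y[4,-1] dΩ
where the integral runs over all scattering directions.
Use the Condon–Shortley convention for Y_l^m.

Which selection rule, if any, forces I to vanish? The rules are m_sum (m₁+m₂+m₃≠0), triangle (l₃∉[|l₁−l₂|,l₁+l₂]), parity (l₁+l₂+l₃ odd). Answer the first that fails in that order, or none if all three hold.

m₁+m₂+m₃ = 2 − 1 − 1 = 0  ✓
triangle: |2−1|=1 ≤ l₃=4 ≤ 2+1=3  ✗
parity: l₁+l₂+l₃ = 7 is odd

triangle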